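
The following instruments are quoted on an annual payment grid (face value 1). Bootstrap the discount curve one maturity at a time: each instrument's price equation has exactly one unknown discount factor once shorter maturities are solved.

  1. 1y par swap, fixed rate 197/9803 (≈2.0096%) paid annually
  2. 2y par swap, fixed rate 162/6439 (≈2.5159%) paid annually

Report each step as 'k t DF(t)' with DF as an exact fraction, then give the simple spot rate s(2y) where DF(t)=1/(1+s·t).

1 1 9803/10000
2 2 4757/5000
s(2y) = (1/(4757/5000) − 1)/(2) = 243/9514 ≈ 2.5541%

step 1 [1y] swap r/1=197/9803: DF=(1 − 197/9803·(0))/(1+197/9803) = 9803/10000 ≈ 0.980300
step 2 [2y] swap r/1=162/6439: DF=(1 − 162/6439·(0.980300))/(1+162/6439) = 4757/5000 ≈ 0.951400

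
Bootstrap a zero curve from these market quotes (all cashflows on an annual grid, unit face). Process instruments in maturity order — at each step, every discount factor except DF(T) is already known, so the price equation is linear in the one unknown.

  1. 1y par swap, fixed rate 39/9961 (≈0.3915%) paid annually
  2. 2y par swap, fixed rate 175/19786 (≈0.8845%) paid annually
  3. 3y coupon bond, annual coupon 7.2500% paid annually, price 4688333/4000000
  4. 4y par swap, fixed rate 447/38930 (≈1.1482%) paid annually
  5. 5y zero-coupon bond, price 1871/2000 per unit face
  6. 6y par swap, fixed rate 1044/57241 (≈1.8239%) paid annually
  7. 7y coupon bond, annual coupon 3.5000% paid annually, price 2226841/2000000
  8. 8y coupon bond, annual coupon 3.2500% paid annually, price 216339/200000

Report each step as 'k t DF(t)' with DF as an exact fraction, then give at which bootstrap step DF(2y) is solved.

1 1 9961/10000
2 2 393/400
3 3 9591/10000
4 4 9553/10000
5 5 1871/2000
6 6 2239/2500
7 7 4411/5000
8 8 8397/10000
DF(2y) is solved at step 2

step 1 [1y] swap r/1=39/9961: DF=(1 − 39/9961·(0))/(1+39/9961) = 9961/10000 ≈ 0.996100
step 2 [2y] swap r/1=175/19786: DF=(1 − 175/19786·(0.996100))/(1+175/19786) = 393/400 ≈ 0.982500
step 3 [3y] bond c/1=29/400: DF=(4688333/4000000 − 29/400·(0.996100+0.982500))/(1+29/400) = 9591/10000 ≈ 0.959100
step 4 [4y] swap r/1=447/38930: DF=(1 − 447/38930·(0.996100+0.982500+0.959100))/(1+447/38930) = 9553/10000 ≈ 0.955300
step 5 [5y] zero: DF = P = 1871/2000 ≈ 0.935500
step 6 [6y] swap r/1=1044/57241: DF=(1 − 1044/57241·(0.996100+0.982500+0.959100+0.955300+0.935500))/(1+1044/57241) = 2239/2500 ≈ 0.895600
step 7 [7y] bond c/1=7/200: DF=(2226841/2000000 − 7/200·(0.996100+0.982500+0.959100+0.955300+0.935500+0.895600))/(1+7/200) = 4411/5000 ≈ 0.882200
step 8 [8y] bond c/1=13/400: DF=(216339/200000 − 13/400·(0.996100+0.982500+0.959100+0.955300+0.935500+0.895600+0.882200))/(1+13/400) = 8397/10000 ≈ 0.839700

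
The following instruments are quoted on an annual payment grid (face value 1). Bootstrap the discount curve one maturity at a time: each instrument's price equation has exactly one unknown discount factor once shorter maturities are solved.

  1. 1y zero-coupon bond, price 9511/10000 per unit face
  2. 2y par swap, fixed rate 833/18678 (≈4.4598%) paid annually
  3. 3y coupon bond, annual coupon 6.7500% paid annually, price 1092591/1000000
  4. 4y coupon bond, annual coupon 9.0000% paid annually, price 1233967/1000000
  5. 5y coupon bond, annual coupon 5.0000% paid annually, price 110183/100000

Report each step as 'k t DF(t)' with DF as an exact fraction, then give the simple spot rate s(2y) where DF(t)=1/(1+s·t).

step 1 [1y] zero: DF = P = 9511/10000 ≈ 0.951100
step 2 [2y] swap r/1=833/18678: DF=(1 − 833/18678·(0.951100))/(1+833/18678) = 9167/10000 ≈ 0.916700
step 3 [3y] bond c/1=27/400: DF=(1092591/1000000 − 27/400·(0.951100+0.916700))/(1+27/400) = 4527/5000 ≈ 0.905400
step 4 [4y] bond c/1=9/100: DF=(1233967/1000000 − 9/100·(0.951100+0.916700+0.905400))/(1+9/100) = 9031/10000 ≈ 0.903100
step 5 [5y] bond c/1=1/20: DF=(110183/100000 − 1/20·(0.951100+0.916700+0.905400+0.903100))/(1+1/20) = 8743/10000 ≈ 0.874300

1 1 9511/10000
2 2 9167/10000
3 3 4527/5000
4 4 9031/10000
5 5 8743/10000
s(2y) = (1/(9167/10000) − 1)/(2) = 833/18334 ≈ 4.5435%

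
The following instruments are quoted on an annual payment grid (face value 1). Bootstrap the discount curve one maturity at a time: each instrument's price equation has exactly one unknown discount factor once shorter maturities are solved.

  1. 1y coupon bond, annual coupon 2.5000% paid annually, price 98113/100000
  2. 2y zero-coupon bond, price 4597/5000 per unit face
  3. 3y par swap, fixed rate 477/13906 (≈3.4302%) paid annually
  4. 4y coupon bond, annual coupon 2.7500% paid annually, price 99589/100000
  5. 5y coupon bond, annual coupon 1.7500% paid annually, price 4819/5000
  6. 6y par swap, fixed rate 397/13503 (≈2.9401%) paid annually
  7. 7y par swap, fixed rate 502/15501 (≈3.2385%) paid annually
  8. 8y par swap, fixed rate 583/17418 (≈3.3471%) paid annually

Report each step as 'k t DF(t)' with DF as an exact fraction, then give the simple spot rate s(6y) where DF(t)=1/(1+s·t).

step 1 [1y] bond c/1=1/40: DF=(98113/100000 − 1/40·(0))/(1+1/40) = 2393/2500 ≈ 0.957200
step 2 [2y] zero: DF = P = 4597/5000 ≈ 0.919400
step 3 [3y] swap r/1=477/13906: DF=(1 − 477/13906·(0.957200+0.919400))/(1+477/13906) = 4523/5000 ≈ 0.904600
step 4 [4y] bond c/1=11/400: DF=(99589/100000 − 11/400·(0.957200+0.919400+0.904600))/(1+11/400) = 2237/2500 ≈ 0.894800
step 5 [5y] bond c/1=7/400: DF=(4819/5000 − 7/400·(0.957200+0.919400+0.904600+0.894800))/(1+7/400) = 221/250 ≈ 0.884000
step 6 [6y] swap r/1=397/13503: DF=(1 − 397/13503·(0.957200+0.919400+0.904600+0.894800+0.884000))/(1+397/13503) = 2103/2500 ≈ 0.841200
step 7 [7y] swap r/1=502/15501: DF=(1 − 502/15501·(0.957200+0.919400+0.904600+0.894800+0.884000+0.841200))/(1+502/15501) = 999/1250 ≈ 0.799200
step 8 [8y] swap r/1=583/17418: DF=(1 − 583/17418·(0.957200+0.919400+0.904600+0.894800+0.884000+0.841200+0.799200))/(1+583/17418) = 1917/2500 ≈ 0.766800

1 1 2393/2500
2 2 4597/5000
3 3 4523/5000
4 4 2237/2500
5 5 221/250
6 6 2103/2500
7 7 999/1250
8 8 1917/2500
s(6y) = (1/(2103/2500) − 1)/(6) = 397/12618 ≈ 3.1463%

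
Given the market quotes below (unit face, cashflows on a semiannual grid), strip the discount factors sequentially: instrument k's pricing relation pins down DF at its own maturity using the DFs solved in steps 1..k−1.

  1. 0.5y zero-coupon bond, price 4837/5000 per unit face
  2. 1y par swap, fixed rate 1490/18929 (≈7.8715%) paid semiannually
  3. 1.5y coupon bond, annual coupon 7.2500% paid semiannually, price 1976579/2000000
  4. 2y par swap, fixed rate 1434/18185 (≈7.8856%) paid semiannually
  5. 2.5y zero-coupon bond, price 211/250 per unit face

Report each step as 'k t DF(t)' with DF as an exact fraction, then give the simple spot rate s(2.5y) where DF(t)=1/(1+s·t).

1 1/2 4837/5000
2 1 1851/2000
3 3/2 71/80
4 2 4283/5000
5 5/2 211/250
s(2.5y) = (1/(211/250) − 1)/(5/2) = 78/1055 ≈ 7.3934%

step 1 [0.5y] zero: DF = P = 4837/5000 ≈ 0.967400
step 2 [1y] swap r/2=745/18929: DF=(1 − 745/18929·(0.967400))/(1+745/18929) = 1851/2000 ≈ 0.925500
step 3 [1.5y] bond c/2=29/800: DF=(1976579/2000000 − 29/800·(0.967400+0.925500))/(1+29/800) = 71/80 ≈ 0.887500
step 4 [2y] swap r/2=717/18185: DF=(1 − 717/18185·(0.967400+0.925500+0.887500))/(1+717/18185) = 4283/5000 ≈ 0.856600
step 5 [2.5y] zero: DF = P = 211/250 ≈ 0.844000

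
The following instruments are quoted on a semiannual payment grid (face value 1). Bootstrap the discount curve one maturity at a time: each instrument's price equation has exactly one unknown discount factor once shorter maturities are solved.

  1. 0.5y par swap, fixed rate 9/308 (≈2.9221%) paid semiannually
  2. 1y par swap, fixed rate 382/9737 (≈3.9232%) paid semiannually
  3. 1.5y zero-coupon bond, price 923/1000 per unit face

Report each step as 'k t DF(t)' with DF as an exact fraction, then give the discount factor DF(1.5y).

step 1 [0.5y] swap r/2=9/616: DF=(1 − 9/616·(0))/(1+9/616) = 616/625 ≈ 0.985600
step 2 [1y] swap r/2=191/9737: DF=(1 − 191/9737·(0.985600))/(1+191/9737) = 4809/5000 ≈ 0.961800
step 3 [1.5y] zero: DF = P = 923/1000 ≈ 0.923000

1 1/2 616/625
2 1 4809/5000
3 3/2 923/1000
DF(1.5y) = 923/1000 ≈ 0.923000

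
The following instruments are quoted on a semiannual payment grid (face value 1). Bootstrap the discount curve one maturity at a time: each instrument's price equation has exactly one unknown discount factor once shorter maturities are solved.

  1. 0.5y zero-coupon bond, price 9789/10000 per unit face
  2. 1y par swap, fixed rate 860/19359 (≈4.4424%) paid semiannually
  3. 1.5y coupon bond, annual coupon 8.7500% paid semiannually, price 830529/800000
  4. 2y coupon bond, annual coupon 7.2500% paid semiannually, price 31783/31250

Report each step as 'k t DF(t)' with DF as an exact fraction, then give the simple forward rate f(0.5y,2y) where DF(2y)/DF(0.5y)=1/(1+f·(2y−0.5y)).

1 1/2 9789/10000
2 1 957/1000
3 3/2 1827/2000
4 2 4409/5000
f(0.5y,2y) = ((9789/10000)/(4409/5000) − 1)/(3/2) = 971/13227 ≈ 7.3410%

step 1 [0.5y] zero: DF = P = 9789/10000 ≈ 0.978900
step 2 [1y] swap r/2=430/19359: DF=(1 − 430/19359·(0.978900))/(1+430/19359) = 957/1000 ≈ 0.957000
step 3 [1.5y] bond c/2=7/160: DF=(830529/800000 − 7/160·(0.978900+0.957000))/(1+7/160) = 1827/2000 ≈ 0.913500
step 4 [2y] bond c/2=29/800: DF=(31783/31250 − 29/800·(0.978900+0.957000+0.913500))/(1+29/800) = 4409/5000 ≈ 0.881800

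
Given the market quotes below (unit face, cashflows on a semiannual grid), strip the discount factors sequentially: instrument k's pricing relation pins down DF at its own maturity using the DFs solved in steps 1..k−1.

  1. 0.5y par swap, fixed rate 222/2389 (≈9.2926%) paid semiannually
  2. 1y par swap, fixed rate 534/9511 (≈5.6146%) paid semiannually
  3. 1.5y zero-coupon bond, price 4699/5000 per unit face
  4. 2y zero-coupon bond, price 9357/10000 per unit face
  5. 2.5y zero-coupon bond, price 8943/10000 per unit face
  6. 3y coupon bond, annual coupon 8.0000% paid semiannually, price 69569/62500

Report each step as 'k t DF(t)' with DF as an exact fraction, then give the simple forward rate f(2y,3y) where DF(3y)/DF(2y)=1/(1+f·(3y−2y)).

step 1 [0.5y] swap r/2=111/2389: DF=(1 − 111/2389·(0))/(1+111/2389) = 2389/2500 ≈ 0.955600
step 2 [1y] swap r/2=267/9511: DF=(1 − 267/9511·(0.955600))/(1+267/9511) = 4733/5000 ≈ 0.946600
step 3 [1.5y] zero: DF = P = 4699/5000 ≈ 0.939800
step 4 [2y] zero: DF = P = 9357/10000 ≈ 0.935700
step 5 [2.5y] zero: DF = P = 8943/10000 ≈ 0.894300
step 6 [3y] bond c/2=1/25: DF=(69569/62500 − 1/25·(0.955600+0.946600+0.939800+0.935700+0.894300))/(1+1/25) = 4453/5000 ≈ 0.890600

1 1/2 2389/2500
2 1 4733/5000
3 3/2 4699/5000
4 2 9357/10000
5 5/2 8943/10000
6 3 4453/5000
f(2y,3y) = ((9357/10000)/(4453/5000) − 1)/(1) = 451/8906 ≈ 5.0640%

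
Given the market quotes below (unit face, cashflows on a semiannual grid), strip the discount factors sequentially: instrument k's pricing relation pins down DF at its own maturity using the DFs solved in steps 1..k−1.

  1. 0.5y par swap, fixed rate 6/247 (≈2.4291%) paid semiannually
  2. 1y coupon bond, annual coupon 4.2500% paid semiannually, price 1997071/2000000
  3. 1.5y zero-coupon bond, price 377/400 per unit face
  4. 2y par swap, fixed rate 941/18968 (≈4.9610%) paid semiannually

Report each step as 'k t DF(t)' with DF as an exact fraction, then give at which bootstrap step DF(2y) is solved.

1 1/2 247/250
2 1 2393/2500
3 3/2 377/400
4 2 9059/10000
DF(2y) is solved at step 4

step 1 [0.5y] swap r/2=3/247: DF=(1 − 3/247·(0))/(1+3/247) = 247/250 ≈ 0.988000
step 2 [1y] bond c/2=17/800: DF=(1997071/2000000 − 17/800·(0.988000))/(1+17/800) = 2393/2500 ≈ 0.957200
step 3 [1.5y] zero: DF = P = 377/400 ≈ 0.942500
step 4 [2y] swap r/2=941/37936: DF=(1 − 941/37936·(0.988000+0.957200+0.942500))/(1+941/37936) = 9059/10000 ≈ 0.905900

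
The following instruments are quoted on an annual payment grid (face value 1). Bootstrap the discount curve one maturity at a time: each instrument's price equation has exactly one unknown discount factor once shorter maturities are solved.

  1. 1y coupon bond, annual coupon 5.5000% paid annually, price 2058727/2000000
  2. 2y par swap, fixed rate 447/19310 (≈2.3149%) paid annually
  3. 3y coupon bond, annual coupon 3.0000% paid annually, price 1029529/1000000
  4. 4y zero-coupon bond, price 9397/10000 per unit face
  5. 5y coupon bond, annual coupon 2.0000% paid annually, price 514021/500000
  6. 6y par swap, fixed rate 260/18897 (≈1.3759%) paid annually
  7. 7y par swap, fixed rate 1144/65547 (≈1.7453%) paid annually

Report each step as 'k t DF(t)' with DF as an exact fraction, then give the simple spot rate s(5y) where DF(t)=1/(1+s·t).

step 1 [1y] bond c/1=11/200: DF=(2058727/2000000 − 11/200·(0))/(1+11/200) = 9757/10000 ≈ 0.975700
step 2 [2y] swap r/1=447/19310: DF=(1 − 447/19310·(0.975700))/(1+447/19310) = 9553/10000 ≈ 0.955300
step 3 [3y] bond c/1=3/100: DF=(1029529/1000000 − 3/100·(0.975700+0.955300))/(1+3/100) = 9433/10000 ≈ 0.943300
step 4 [4y] zero: DF = P = 9397/10000 ≈ 0.939700
step 5 [5y] bond c/1=1/50: DF=(514021/500000 − 1/50·(0.975700+0.955300+0.943300+0.939700))/(1+1/50) = 9331/10000 ≈ 0.933100
step 6 [6y] swap r/1=260/18897: DF=(1 − 260/18897·(0.975700+0.955300+0.943300+0.939700+0.933100))/(1+260/18897) = 461/500 ≈ 0.922000
step 7 [7y] swap r/1=1144/65547: DF=(1 − 1144/65547·(0.975700+0.955300+0.943300+0.939700+0.933100+0.922000))/(1+1144/65547) = 1107/1250 ≈ 0.885600

1 1 9757/10000
2 2 9553/10000
3 3 9433/10000
4 4 9397/10000
5 5 9331/10000
6 6 461/500
7 7 1107/1250
s(5y) = (1/(9331/10000) − 1)/(5) = 669/46655 ≈ 1.4339%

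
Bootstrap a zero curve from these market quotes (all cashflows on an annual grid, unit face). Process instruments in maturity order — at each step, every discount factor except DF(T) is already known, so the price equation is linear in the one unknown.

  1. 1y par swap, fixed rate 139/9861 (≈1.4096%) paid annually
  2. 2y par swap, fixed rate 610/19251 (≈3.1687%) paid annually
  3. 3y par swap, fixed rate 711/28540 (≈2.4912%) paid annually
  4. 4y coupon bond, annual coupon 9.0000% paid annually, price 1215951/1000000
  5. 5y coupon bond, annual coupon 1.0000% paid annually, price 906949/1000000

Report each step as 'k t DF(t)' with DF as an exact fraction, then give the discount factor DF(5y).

step 1 [1y] swap r/1=139/9861: DF=(1 − 139/9861·(0))/(1+139/9861) = 9861/10000 ≈ 0.986100
step 2 [2y] swap r/1=610/19251: DF=(1 − 610/19251·(0.986100))/(1+610/19251) = 939/1000 ≈ 0.939000
step 3 [3y] swap r/1=711/28540: DF=(1 − 711/28540·(0.986100+0.939000))/(1+711/28540) = 9289/10000 ≈ 0.928900
step 4 [4y] bond c/1=9/100: DF=(1215951/1000000 − 9/100·(0.986100+0.939000+0.928900))/(1+9/100) = 8799/10000 ≈ 0.879900
step 5 [5y] bond c/1=1/100: DF=(906949/1000000 − 1/100·(0.986100+0.939000+0.928900+0.879900))/(1+1/100) = 861/1000 ≈ 0.861000

1 1 9861/10000
2 2 939/1000
3 3 9289/10000
4 4 8799/10000
5 5 861/1000
DF(5y) = 861/1000 ≈ 0.861000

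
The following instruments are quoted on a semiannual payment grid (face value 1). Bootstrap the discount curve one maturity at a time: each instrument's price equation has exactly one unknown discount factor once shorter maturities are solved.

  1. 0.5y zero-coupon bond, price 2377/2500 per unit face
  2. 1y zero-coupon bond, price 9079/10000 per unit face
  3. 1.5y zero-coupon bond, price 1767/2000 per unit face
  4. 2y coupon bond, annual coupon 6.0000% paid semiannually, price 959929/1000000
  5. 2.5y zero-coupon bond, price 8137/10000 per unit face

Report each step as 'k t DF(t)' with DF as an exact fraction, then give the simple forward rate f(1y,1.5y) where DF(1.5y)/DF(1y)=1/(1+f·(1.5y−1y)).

step 1 [0.5y] zero: DF = P = 2377/2500 ≈ 0.950800
step 2 [1y] zero: DF = P = 9079/10000 ≈ 0.907900
step 3 [1.5y] zero: DF = P = 1767/2000 ≈ 0.883500
step 4 [2y] bond c/2=3/100: DF=(959929/1000000 − 3/100·(0.950800+0.907900+0.883500))/(1+3/100) = 8521/10000 ≈ 0.852100
step 5 [2.5y] zero: DF = P = 8137/10000 ≈ 0.813700

1 1/2 2377/2500
2 1 9079/10000
3 3/2 1767/2000
4 2 8521/10000
5 5/2 8137/10000
f(1y,1.5y) = ((9079/10000)/(1767/2000) − 1)/(1/2) = 488/8835 ≈ 5.5235%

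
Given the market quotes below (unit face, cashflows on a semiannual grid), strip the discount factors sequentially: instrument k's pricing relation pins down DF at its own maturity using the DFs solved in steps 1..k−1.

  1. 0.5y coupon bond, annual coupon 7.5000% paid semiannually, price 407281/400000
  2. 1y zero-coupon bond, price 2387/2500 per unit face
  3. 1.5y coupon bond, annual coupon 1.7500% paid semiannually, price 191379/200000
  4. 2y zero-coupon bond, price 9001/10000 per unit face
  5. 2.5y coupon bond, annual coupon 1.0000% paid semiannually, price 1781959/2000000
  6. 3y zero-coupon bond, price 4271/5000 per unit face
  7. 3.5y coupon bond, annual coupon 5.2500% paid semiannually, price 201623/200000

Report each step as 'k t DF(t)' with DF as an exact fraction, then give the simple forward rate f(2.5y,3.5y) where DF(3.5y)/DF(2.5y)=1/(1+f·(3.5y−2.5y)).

1 1/2 4907/5000
2 1 2387/2500
3 3/2 4659/5000
4 2 9001/10000
5 5/2 4339/5000
6 3 4271/5000
7 7/2 8419/10000
f(2.5y,3.5y) = ((4339/5000)/(8419/10000) − 1)/(1) = 259/8419 ≈ 3.0764%

step 1 [0.5y] bond c/2=3/80: DF=(407281/400000 − 3/80·(0))/(1+3/80) = 4907/5000 ≈ 0.981400
step 2 [1y] zero: DF = P = 2387/2500 ≈ 0.954800
step 3 [1.5y] bond c/2=7/800: DF=(191379/200000 − 7/800·(0.981400+0.954800))/(1+7/800) = 4659/5000 ≈ 0.931800
step 4 [2y] zero: DF = P = 9001/10000 ≈ 0.900100
step 5 [2.5y] bond c/2=1/200: DF=(1781959/2000000 − 1/200·(0.981400+0.954800+0.931800+0.900100))/(1+1/200) = 4339/5000 ≈ 0.867800
step 6 [3y] zero: DF = P = 4271/5000 ≈ 0.854200
step 7 [3.5y] bond c/2=21/800: DF=(201623/200000 − 21/800·(0.981400+0.954800+0.931800+0.900100+0.867800+0.854200))/(1+21/800) = 8419/10000 ≈ 0.841900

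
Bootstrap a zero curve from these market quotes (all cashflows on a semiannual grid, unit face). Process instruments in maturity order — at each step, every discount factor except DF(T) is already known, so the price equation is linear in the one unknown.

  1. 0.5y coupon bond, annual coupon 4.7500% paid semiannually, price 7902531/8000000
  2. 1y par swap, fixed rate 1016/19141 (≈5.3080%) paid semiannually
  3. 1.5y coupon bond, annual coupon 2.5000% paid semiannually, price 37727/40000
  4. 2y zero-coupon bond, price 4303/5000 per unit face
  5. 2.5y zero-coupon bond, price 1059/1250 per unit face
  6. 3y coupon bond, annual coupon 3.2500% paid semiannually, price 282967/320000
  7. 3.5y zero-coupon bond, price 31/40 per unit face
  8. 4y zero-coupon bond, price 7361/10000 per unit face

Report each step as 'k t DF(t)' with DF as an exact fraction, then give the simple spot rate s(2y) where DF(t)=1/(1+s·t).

step 1 [0.5y] bond c/2=19/800: DF=(7902531/8000000 − 19/800·(0))/(1+19/800) = 9649/10000 ≈ 0.964900
step 2 [1y] swap r/2=508/19141: DF=(1 − 508/19141·(0.964900))/(1+508/19141) = 2373/2500 ≈ 0.949200
step 3 [1.5y] bond c/2=1/80: DF=(37727/40000 − 1/80·(0.964900+0.949200))/(1+1/80) = 9079/10000 ≈ 0.907900
step 4 [2y] zero: DF = P = 4303/5000 ≈ 0.860600
step 5 [2.5y] zero: DF = P = 1059/1250 ≈ 0.847200
step 6 [3y] bond c/2=13/800: DF=(282967/320000 − 13/800·(0.964900+0.949200+0.907900+0.860600+0.847200))/(1+13/800) = 7977/10000 ≈ 0.797700
step 7 [3.5y] zero: DF = P = 31/40 ≈ 0.775000
step 8 [4y] zero: DF = P = 7361/10000 ≈ 0.736100

1 1/2 9649/10000
2 1 2373/2500
3 3/2 9079/10000
4 2 4303/5000
5 5/2 1059/1250
6 3 7977/10000
7 7/2 31/40
8 4 7361/10000
s(2y) = (1/(4303/5000) − 1)/(2) = 697/8606 ≈ 8.0990%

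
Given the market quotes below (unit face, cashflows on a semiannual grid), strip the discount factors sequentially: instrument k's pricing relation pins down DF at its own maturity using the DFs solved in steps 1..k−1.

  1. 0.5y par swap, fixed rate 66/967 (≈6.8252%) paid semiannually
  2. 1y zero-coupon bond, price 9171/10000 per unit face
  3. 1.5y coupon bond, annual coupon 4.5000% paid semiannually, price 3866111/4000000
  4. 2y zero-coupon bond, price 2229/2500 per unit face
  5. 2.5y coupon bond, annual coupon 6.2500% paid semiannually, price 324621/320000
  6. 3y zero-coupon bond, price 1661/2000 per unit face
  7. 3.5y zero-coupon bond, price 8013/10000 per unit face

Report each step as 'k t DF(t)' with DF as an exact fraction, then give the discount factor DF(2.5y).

step 1 [0.5y] swap r/2=33/967: DF=(1 − 33/967·(0))/(1+33/967) = 967/1000 ≈ 0.967000
step 2 [1y] zero: DF = P = 9171/10000 ≈ 0.917100
step 3 [1.5y] bond c/2=9/400: DF=(3866111/4000000 − 9/400·(0.967000+0.917100))/(1+9/400) = 4519/5000 ≈ 0.903800
step 4 [2y] zero: DF = P = 2229/2500 ≈ 0.891600
step 5 [2.5y] bond c/2=1/32: DF=(324621/320000 − 1/32·(0.967000+0.917100+0.903800+0.891600))/(1+1/32) = 4361/5000 ≈ 0.872200
step 6 [3y] zero: DF = P = 1661/2000 ≈ 0.830500
step 7 [3.5y] zero: DF = P = 8013/10000 ≈ 0.801300

1 1/2 967/1000
2 1 9171/10000
3 3/2 4519/5000
4 2 2229/2500
5 5/2 4361/5000
6 3 1661/2000
7 7/2 8013/10000
DF(2.5y) = 4361/5000 ≈ 0.872200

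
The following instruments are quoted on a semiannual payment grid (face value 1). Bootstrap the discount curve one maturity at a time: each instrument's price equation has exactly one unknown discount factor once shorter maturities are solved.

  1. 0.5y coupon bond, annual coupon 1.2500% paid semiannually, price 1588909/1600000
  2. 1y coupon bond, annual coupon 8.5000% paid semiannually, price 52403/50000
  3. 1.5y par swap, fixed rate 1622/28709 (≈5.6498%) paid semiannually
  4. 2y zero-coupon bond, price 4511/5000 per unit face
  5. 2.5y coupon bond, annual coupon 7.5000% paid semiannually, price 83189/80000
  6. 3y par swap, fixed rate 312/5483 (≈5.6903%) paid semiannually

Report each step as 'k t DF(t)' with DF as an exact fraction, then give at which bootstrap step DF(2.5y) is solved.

step 1 [0.5y] bond c/2=1/160: DF=(1588909/1600000 − 1/160·(0))/(1+1/160) = 9869/10000 ≈ 0.986900
step 2 [1y] bond c/2=17/400: DF=(52403/50000 − 17/400·(0.986900))/(1+17/400) = 9651/10000 ≈ 0.965100
step 3 [1.5y] swap r/2=811/28709: DF=(1 − 811/28709·(0.986900+0.965100))/(1+811/28709) = 9189/10000 ≈ 0.918900
step 4 [2y] zero: DF = P = 4511/5000 ≈ 0.902200
step 5 [2.5y] bond c/2=3/80: DF=(83189/80000 − 3/80·(0.986900+0.965100+0.918900+0.902200))/(1+3/80) = 8659/10000 ≈ 0.865900
step 6 [3y] swap r/2=156/5483: DF=(1 − 156/5483·(0.986900+0.965100+0.918900+0.902200+0.865900))/(1+156/5483) = 211/250 ≈ 0.844000

1 1/2 9869/10000
2 1 9651/10000
3 3/2 9189/10000
4 2 4511/5000
5 5/2 8659/10000
6 3 211/250
DF(2.5y) is solved at step 5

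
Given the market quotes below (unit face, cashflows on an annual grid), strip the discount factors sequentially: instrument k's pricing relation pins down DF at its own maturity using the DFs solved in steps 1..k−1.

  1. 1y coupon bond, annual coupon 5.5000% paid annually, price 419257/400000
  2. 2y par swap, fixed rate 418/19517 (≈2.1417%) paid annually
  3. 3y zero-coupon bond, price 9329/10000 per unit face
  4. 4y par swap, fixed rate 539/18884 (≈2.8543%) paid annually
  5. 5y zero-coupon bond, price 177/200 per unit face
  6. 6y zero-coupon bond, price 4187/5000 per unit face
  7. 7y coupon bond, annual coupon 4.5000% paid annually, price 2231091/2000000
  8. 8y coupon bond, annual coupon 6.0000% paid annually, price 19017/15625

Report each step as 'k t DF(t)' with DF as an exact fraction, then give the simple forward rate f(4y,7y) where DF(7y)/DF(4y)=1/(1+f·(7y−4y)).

1 1 1987/2000
2 2 4791/5000
3 3 9329/10000
4 4 4461/5000
5 5 177/200
6 6 4187/5000
7 7 8307/10000
8 8 7899/10000
f(4y,7y) = ((4461/5000)/(8307/10000) − 1)/(3) = 205/8307 ≈ 2.4678%

step 1 [1y] bond c/1=11/200: DF=(419257/400000 − 11/200·(0))/(1+11/200) = 1987/2000 ≈ 0.993500
step 2 [2y] swap r/1=418/19517: DF=(1 − 418/19517·(0.993500))/(1+418/19517) = 4791/5000 ≈ 0.958200
step 3 [3y] zero: DF = P = 9329/10000 ≈ 0.932900
step 4 [4y] swap r/1=539/18884: DF=(1 − 539/18884·(0.993500+0.958200+0.932900))/(1+539/18884) = 4461/5000 ≈ 0.892200
step 5 [5y] zero: DF = P = 177/200 ≈ 0.885000
step 6 [6y] zero: DF = P = 4187/5000 ≈ 0.837400
step 7 [7y] bond c/1=9/200: DF=(2231091/2000000 − 9/200·(0.993500+0.958200+0.932900+0.892200+0.885000+0.837400))/(1+9/200) = 8307/10000 ≈ 0.830700
step 8 [8y] bond c/1=3/50: DF=(19017/15625 − 3/50·(0.993500+0.958200+0.932900+0.892200+0.885000+0.837400+0.830700))/(1+3/50) = 7899/10000 ≈ 0.789900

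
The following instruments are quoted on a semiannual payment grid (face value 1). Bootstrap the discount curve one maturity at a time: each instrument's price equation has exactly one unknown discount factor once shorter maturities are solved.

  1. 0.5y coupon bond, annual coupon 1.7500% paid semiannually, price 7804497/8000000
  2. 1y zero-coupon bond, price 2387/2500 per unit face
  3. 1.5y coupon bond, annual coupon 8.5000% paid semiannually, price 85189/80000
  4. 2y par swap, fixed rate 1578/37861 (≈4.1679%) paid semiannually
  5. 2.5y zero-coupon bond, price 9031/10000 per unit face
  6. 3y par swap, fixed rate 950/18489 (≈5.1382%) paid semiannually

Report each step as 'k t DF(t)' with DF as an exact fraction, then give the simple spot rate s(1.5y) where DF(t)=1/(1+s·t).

1 1/2 9671/10000
2 1 2387/2500
3 3/2 9431/10000
4 2 9211/10000
5 5/2 9031/10000
6 3 343/400
s(1.5y) = (1/(9431/10000) − 1)/(3/2) = 1138/28293 ≈ 4.0222%

step 1 [0.5y] bond c/2=7/800: DF=(7804497/8000000 − 7/800·(0))/(1+7/800) = 9671/10000 ≈ 0.967100
step 2 [1y] zero: DF = P = 2387/2500 ≈ 0.954800
step 3 [1.5y] bond c/2=17/400: DF=(85189/80000 − 17/400·(0.967100+0.954800))/(1+17/400) = 9431/10000 ≈ 0.943100
step 4 [2y] swap r/2=789/37861: DF=(1 − 789/37861·(0.967100+0.954800+0.943100))/(1+789/37861) = 9211/10000 ≈ 0.921100
step 5 [2.5y] zero: DF = P = 9031/10000 ≈ 0.903100
step 6 [3y] swap r/2=475/18489: DF=(1 − 475/18489·(0.967100+0.954800+0.943100+0.921100+0.903100))/(1+475/18489) = 343/400 ≈ 0.857500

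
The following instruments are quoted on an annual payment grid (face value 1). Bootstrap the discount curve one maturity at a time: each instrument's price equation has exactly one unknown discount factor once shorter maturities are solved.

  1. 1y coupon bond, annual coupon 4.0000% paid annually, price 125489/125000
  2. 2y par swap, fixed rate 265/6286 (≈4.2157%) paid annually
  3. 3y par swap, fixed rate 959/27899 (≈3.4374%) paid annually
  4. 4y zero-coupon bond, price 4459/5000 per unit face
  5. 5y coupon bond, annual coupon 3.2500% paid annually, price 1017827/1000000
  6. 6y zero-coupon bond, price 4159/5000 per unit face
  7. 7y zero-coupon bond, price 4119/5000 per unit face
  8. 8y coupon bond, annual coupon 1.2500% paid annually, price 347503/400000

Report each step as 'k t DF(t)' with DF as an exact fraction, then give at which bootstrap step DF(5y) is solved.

step 1 [1y] bond c/1=1/25: DF=(125489/125000 − 1/25·(0))/(1+1/25) = 9653/10000 ≈ 0.965300
step 2 [2y] swap r/1=265/6286: DF=(1 − 265/6286·(0.965300))/(1+265/6286) = 1841/2000 ≈ 0.920500
step 3 [3y] swap r/1=959/27899: DF=(1 − 959/27899·(0.965300+0.920500))/(1+959/27899) = 9041/10000 ≈ 0.904100
step 4 [4y] zero: DF = P = 4459/5000 ≈ 0.891800
step 5 [5y] bond c/1=13/400: DF=(1017827/1000000 − 13/400·(0.965300+0.920500+0.904100+0.891800))/(1+13/400) = 8699/10000 ≈ 0.869900
step 6 [6y] zero: DF = P = 4159/5000 ≈ 0.831800
step 7 [7y] zero: DF = P = 4119/5000 ≈ 0.823800
step 8 [8y] bond c/1=1/80: DF=(347503/400000 − 1/80·(0.965300+0.920500+0.904100+0.891800+0.869900+0.831800+0.823800))/(1+1/80) = 3907/5000 ≈ 0.781400

1 1 9653/10000
2 2 1841/2000
3 3 9041/10000
4 4 4459/5000
5 5 8699/10000
6 6 4159/5000
7 7 4119/5000
8 8 3907/5000
DF(5y) is solved at step 5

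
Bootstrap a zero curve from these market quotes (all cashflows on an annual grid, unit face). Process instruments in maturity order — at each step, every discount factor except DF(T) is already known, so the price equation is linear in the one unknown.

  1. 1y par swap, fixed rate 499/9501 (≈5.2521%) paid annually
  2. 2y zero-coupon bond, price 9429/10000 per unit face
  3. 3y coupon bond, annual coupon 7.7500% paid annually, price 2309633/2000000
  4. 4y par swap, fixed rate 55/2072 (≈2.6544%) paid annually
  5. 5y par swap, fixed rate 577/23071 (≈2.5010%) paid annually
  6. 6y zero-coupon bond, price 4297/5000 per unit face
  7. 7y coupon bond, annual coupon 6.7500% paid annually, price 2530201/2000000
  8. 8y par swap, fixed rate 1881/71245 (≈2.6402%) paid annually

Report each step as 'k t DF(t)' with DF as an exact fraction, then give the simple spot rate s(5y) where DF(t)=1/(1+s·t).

step 1 [1y] swap r/1=499/9501: DF=(1 − 499/9501·(0))/(1+499/9501) = 9501/10000 ≈ 0.950100
step 2 [2y] zero: DF = P = 9429/10000 ≈ 0.942900
step 3 [3y] bond c/1=31/400: DF=(2309633/2000000 − 31/400·(0.950100+0.942900))/(1+31/400) = 2339/2500 ≈ 0.935600
step 4 [4y] swap r/1=55/2072: DF=(1 − 55/2072·(0.950100+0.942900+0.935600))/(1+55/2072) = 901/1000 ≈ 0.901000
step 5 [5y] swap r/1=577/23071: DF=(1 − 577/23071·(0.950100+0.942900+0.935600+0.901000))/(1+577/23071) = 4423/5000 ≈ 0.884600
step 6 [6y] zero: DF = P = 4297/5000 ≈ 0.859400
step 7 [7y] bond c/1=27/400: DF=(2530201/2000000 − 27/400·(0.950100+0.942900+0.935600+0.901000+0.884600+0.859400))/(1+27/400) = 839/1000 ≈ 0.839000
step 8 [8y] swap r/1=1881/71245: DF=(1 − 1881/71245·(0.950100+0.942900+0.935600+0.901000+0.884600+0.859400+0.839000))/(1+1881/71245) = 8119/10000 ≈ 0.811900

1 1 9501/10000
2 2 9429/10000
3 3 2339/2500
4 4 901/1000
5 5 4423/5000
6 6 4297/5000
7 7 839/1000
8 8 8119/10000
s(5y) = (1/(4423/5000) − 1)/(5) = 577/22115 ≈ 2.6091%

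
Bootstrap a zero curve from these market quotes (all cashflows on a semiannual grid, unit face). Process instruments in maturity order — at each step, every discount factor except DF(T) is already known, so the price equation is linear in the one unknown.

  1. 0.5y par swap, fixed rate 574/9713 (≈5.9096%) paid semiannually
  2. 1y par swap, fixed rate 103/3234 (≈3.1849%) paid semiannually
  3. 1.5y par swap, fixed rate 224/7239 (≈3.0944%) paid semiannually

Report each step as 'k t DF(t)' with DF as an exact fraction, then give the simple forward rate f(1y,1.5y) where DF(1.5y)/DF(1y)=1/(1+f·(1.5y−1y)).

1 1/2 9713/10000
2 1 9691/10000
3 3/2 597/625
f(1y,1.5y) = ((9691/10000)/(597/625) − 1)/(1/2) = 139/4776 ≈ 2.9104%

step 1 [0.5y] swap r/2=287/9713: DF=(1 − 287/9713·(0))/(1+287/9713) = 9713/10000 ≈ 0.971300
step 2 [1y] swap r/2=103/6468: DF=(1 − 103/6468·(0.971300))/(1+103/6468) = 9691/10000 ≈ 0.969100
step 3 [1.5y] swap r/2=112/7239: DF=(1 − 112/7239·(0.971300+0.969100))/(1+112/7239) = 597/625 ≈ 0.955200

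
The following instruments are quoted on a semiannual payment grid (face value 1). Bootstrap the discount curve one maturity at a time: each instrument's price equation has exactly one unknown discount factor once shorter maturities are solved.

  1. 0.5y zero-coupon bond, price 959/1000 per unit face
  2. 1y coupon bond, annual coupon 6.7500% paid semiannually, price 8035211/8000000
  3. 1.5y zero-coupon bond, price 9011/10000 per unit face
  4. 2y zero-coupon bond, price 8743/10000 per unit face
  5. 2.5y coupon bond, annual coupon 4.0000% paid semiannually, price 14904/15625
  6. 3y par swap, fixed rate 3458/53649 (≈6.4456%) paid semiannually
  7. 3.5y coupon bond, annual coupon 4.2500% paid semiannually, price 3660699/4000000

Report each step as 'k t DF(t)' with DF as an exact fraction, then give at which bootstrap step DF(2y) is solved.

step 1 [0.5y] zero: DF = P = 959/1000 ≈ 0.959000
step 2 [1y] bond c/2=27/800: DF=(8035211/8000000 − 27/800·(0.959000))/(1+27/800) = 9403/10000 ≈ 0.940300
step 3 [1.5y] zero: DF = P = 9011/10000 ≈ 0.901100
step 4 [2y] zero: DF = P = 8743/10000 ≈ 0.874300
step 5 [2.5y] bond c/2=1/50: DF=(14904/15625 − 1/50·(0.959000+0.940300+0.901100+0.874300))/(1+1/50) = 8631/10000 ≈ 0.863100
step 6 [3y] swap r/2=1729/53649: DF=(1 − 1729/53649·(0.959000+0.940300+0.901100+0.874300+0.863100))/(1+1729/53649) = 8271/10000 ≈ 0.827100
step 7 [3.5y] bond c/2=17/800: DF=(3660699/4000000 − 17/800·(0.959000+0.940300+0.901100+0.874300+0.863100+0.827100))/(1+17/800) = 1569/2000 ≈ 0.784500

1 1/2 959/1000
2 1 9403/10000
3 3/2 9011/10000
4 2 8743/10000
5 5/2 8631/10000
6 3 8271/10000
7 7/2 1569/2000
DF(2y) is solved at step 4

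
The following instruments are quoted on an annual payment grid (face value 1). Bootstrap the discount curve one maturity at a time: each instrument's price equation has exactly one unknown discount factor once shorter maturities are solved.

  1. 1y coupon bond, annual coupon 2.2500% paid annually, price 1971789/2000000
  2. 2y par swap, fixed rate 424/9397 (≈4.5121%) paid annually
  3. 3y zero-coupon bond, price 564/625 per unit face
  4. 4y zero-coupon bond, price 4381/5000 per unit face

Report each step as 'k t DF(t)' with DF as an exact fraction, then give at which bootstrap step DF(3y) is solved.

1 1 4821/5000
2 2 572/625
3 3 564/625
4 4 4381/5000
DF(3y) is solved at step 3

step 1 [1y] bond c/1=9/400: DF=(1971789/2000000 − 9/400·(0))/(1+9/400) = 4821/5000 ≈ 0.964200
step 2 [2y] swap r/1=424/9397: DF=(1 − 424/9397·(0.964200))/(1+424/9397) = 572/625 ≈ 0.915200
step 3 [3y] zero: DF = P = 564/625 ≈ 0.902400
step 4 [4y] zero: DF = P = 4381/5000 ≈ 0.876200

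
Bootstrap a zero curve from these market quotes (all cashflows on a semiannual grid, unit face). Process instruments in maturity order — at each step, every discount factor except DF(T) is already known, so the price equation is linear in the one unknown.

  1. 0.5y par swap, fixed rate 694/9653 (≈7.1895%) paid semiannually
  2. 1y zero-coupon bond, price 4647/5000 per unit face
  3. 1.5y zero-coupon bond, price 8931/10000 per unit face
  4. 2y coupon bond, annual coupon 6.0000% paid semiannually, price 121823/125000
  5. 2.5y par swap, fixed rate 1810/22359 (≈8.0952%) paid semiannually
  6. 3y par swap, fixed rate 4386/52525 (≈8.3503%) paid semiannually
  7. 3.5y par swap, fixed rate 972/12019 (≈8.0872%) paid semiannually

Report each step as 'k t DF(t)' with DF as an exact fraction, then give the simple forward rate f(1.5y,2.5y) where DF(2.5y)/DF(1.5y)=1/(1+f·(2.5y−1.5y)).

step 1 [0.5y] swap r/2=347/9653: DF=(1 − 347/9653·(0))/(1+347/9653) = 9653/10000 ≈ 0.965300
step 2 [1y] zero: DF = P = 4647/5000 ≈ 0.929400
step 3 [1.5y] zero: DF = P = 8931/10000 ≈ 0.893100
step 4 [2y] bond c/2=3/100: DF=(121823/125000 − 3/100·(0.965300+0.929400+0.893100))/(1+3/100) = 173/200 ≈ 0.865000
step 5 [2.5y] swap r/2=905/22359: DF=(1 − 905/22359·(0.965300+0.929400+0.893100+0.865000))/(1+905/22359) = 819/1000 ≈ 0.819000
step 6 [3y] swap r/2=2193/52525: DF=(1 − 2193/52525·(0.965300+0.929400+0.893100+0.865000+0.819000))/(1+2193/52525) = 7807/10000 ≈ 0.780700
step 7 [3.5y] swap r/2=486/12019: DF=(1 − 486/12019·(0.965300+0.929400+0.893100+0.865000+0.819000+0.780700))/(1+486/12019) = 757/1000 ≈ 0.757000

1 1/2 9653/10000
2 1 4647/5000
3 3/2 8931/10000
4 2 173/200
5 5/2 819/1000
6 3 7807/10000
7 7/2 757/1000
f(1.5y,2.5y) = ((8931/10000)/(819/1000) − 1)/(1) = 19/210 ≈ 9.0476%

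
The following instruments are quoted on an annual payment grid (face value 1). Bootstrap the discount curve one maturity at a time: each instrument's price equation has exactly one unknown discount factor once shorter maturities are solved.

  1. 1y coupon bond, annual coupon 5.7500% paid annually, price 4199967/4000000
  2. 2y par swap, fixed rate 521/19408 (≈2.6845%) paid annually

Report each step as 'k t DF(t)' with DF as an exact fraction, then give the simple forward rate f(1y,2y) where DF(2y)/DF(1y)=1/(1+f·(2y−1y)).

step 1 [1y] bond c/1=23/400: DF=(4199967/4000000 − 23/400·(0))/(1+23/400) = 9929/10000 ≈ 0.992900
step 2 [2y] swap r/1=521/19408: DF=(1 − 521/19408·(0.992900))/(1+521/19408) = 9479/10000 ≈ 0.947900

1 1 9929/10000
2 2 9479/10000
f(1y,2y) = ((9929/10000)/(9479/10000) − 1)/(1) = 450/9479 ≈ 4.7473%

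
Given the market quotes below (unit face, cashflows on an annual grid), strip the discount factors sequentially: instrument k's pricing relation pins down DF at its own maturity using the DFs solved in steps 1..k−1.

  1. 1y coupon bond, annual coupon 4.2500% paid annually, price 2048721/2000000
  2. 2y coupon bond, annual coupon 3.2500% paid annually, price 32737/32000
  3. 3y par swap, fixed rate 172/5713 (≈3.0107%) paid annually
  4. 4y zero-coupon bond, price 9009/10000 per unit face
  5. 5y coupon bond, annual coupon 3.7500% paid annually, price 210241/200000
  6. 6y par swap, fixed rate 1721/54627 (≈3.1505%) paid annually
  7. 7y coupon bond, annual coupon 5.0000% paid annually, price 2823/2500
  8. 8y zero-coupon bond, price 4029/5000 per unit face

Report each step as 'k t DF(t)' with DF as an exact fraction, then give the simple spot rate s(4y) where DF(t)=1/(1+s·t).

1 1 4913/5000
2 2 9599/10000
3 3 457/500
4 4 9009/10000
5 5 4387/5000
6 6 8279/10000
7 7 8153/10000
8 8 4029/5000
s(4y) = (1/(9009/10000) − 1)/(4) = 991/36036 ≈ 2.7500%

step 1 [1y] bond c/1=17/400: DF=(2048721/2000000 − 17/400·(0))/(1+17/400) = 4913/5000 ≈ 0.982600
step 2 [2y] bond c/1=13/400: DF=(32737/32000 − 13/400·(0.982600))/(1+13/400) = 9599/10000 ≈ 0.959900
step 3 [3y] swap r/1=172/5713: DF=(1 − 172/5713·(0.982600+0.959900))/(1+172/5713) = 457/500 ≈ 0.914000
step 4 [4y] zero: DF = P = 9009/10000 ≈ 0.900900
step 5 [5y] bond c/1=3/80: DF=(210241/200000 − 3/80·(0.982600+0.959900+0.914000+0.900900))/(1+3/80) = 4387/5000 ≈ 0.877400
step 6 [6y] swap r/1=1721/54627: DF=(1 − 1721/54627·(0.982600+0.959900+0.914000+0.900900+0.877400))/(1+1721/54627) = 8279/10000 ≈ 0.827900
step 7 [7y] bond c/1=1/20: DF=(2823/2500 − 1/20·(0.982600+0.959900+0.914000+0.900900+0.877400+0.827900))/(1+1/20) = 8153/10000 ≈ 0.815300
step 8 [8y] zero: DF = P = 4029/5000 ≈ 0.805800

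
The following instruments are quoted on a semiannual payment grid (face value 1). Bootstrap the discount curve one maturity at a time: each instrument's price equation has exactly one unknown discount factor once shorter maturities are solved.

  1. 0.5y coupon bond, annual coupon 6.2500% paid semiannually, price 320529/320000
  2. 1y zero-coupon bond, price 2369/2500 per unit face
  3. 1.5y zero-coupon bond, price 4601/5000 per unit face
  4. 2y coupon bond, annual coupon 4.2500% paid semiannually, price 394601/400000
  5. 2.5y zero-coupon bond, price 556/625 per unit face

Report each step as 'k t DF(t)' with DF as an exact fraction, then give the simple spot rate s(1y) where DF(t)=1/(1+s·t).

step 1 [0.5y] bond c/2=1/32: DF=(320529/320000 − 1/32·(0))/(1+1/32) = 9713/10000 ≈ 0.971300
step 2 [1y] zero: DF = P = 2369/2500 ≈ 0.947600
step 3 [1.5y] zero: DF = P = 4601/5000 ≈ 0.920200
step 4 [2y] bond c/2=17/800: DF=(394601/400000 − 17/800·(0.971300+0.947600+0.920200))/(1+17/800) = 9069/10000 ≈ 0.906900
step 5 [2.5y] zero: DF = P = 556/625 ≈ 0.889600

1 1/2 9713/10000
2 1 2369/2500
3 3/2 4601/5000
4 2 9069/10000
5 5/2 556/625
s(1y) = (1/(2369/2500) − 1)/(1) = 131/2369 ≈ 5.5298%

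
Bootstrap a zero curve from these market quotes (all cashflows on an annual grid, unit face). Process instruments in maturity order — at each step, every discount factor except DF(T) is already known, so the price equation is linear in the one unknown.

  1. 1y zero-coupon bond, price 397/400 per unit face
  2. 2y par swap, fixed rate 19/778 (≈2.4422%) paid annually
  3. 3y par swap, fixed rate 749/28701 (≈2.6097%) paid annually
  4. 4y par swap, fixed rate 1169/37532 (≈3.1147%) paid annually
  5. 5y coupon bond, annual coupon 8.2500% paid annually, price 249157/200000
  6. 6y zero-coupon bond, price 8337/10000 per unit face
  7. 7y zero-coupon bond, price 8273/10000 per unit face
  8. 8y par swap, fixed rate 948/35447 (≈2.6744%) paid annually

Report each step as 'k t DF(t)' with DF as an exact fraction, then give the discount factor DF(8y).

step 1 [1y] zero: DF = P = 397/400 ≈ 0.992500
step 2 [2y] swap r/1=19/778: DF=(1 − 19/778·(0.992500))/(1+19/778) = 381/400 ≈ 0.952500
step 3 [3y] swap r/1=749/28701: DF=(1 − 749/28701·(0.992500+0.952500))/(1+749/28701) = 9251/10000 ≈ 0.925100
step 4 [4y] swap r/1=1169/37532: DF=(1 − 1169/37532·(0.992500+0.952500+0.925100))/(1+1169/37532) = 8831/10000 ≈ 0.883100
step 5 [5y] bond c/1=33/400: DF=(249157/200000 − 33/400·(0.992500+0.952500+0.925100+0.883100))/(1+33/400) = 1081/1250 ≈ 0.864800
step 6 [6y] zero: DF = P = 8337/10000 ≈ 0.833700
step 7 [7y] zero: DF = P = 8273/10000 ≈ 0.827300
step 8 [8y] swap r/1=948/35447: DF=(1 − 948/35447·(0.992500+0.952500+0.925100+0.883100+0.864800+0.833700+0.827300))/(1+948/35447) = 1013/1250 ≈ 0.810400

1 1 397/400
2 2 381/400
3 3 9251/10000
4 4 8831/10000
5 5 1081/1250
6 6 8337/10000
7 7 8273/10000
8 8 1013/1250
DF(8y) = 1013/1250 ≈ 0.810400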